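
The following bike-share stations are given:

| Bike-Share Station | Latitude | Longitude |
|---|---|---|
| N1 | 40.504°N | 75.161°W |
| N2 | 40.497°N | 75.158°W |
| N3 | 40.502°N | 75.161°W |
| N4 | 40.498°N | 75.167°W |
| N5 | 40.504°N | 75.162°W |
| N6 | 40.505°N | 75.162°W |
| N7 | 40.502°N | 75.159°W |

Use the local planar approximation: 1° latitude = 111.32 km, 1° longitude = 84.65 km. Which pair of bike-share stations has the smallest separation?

Pairwise distances:
N1–N2: √((-0.007·111.32)² + (0.003·84.65)²) = √(0.60721 + 0.06449) = 0.820 km
N1–N3: √((-0.002·111.32)² + (0.000·84.65)²) = √(0.04957 + 0.00000) = 0.223 km
N1–N4: √((-0.006·111.32)² + (-0.006·84.65)²) = √(0.44612 + 0.25796) = 0.839 km
N1–N5: √((0.000·111.32)² + (-0.001·84.65)²) = √(0.00000 + 0.00717) = 0.085 km
N1–N6: √((0.001·111.32)² + (-0.001·84.65)²) = √(0.01239 + 0.00717) = 0.140 km
N1–N7: √((-0.002·111.32)² + (0.002·84.65)²) = √(0.04957 + 0.02866) = 0.280 km
N2–N3: √((0.005·111.32)² + (-0.003·84.65)²) = √(0.30980 + 0.06449) = 0.612 km
N2–N4: √((0.001·111.32)² + (-0.009·84.65)²) = √(0.01239 + 0.58042) = 0.770 km
N2–N5: √((0.007·111.32)² + (-0.004·84.65)²) = √(0.60721 + 0.11465) = 0.850 km
N2–N6: √((0.008·111.32)² + (-0.004·84.65)²) = √(0.79310 + 0.11465) = 0.953 km
N2–N7: √((0.005·111.32)² + (-0.001·84.65)²) = √(0.30980 + 0.00717) = 0.563 km
N3–N4: √((-0.004·111.32)² + (-0.006·84.65)²) = √(0.19827 + 0.25796) = 0.675 km
N3–N5: √((0.002·111.32)² + (-0.001·84.65)²) = √(0.04957 + 0.00717) = 0.238 km
N3–N6: √((0.003·111.32)² + (-0.001·84.65)²) = √(0.11153 + 0.00717) = 0.345 km
N3–N7: √((0.000·111.32)² + (0.002·84.65)²) = √(0.00000 + 0.02866) = 0.169 km
N4–N5: √((0.006·111.32)² + (0.005·84.65)²) = √(0.44612 + 0.17914) = 0.791 km
N4–N6: √((0.007·111.32)² + (0.005·84.65)²) = √(0.60721 + 0.17914) = 0.887 km
N4–N7: √((0.004·111.32)² + (0.008·84.65)²) = √(0.19827 + 0.45860) = 0.810 km
N5–N6: √((0.001·111.32)² + (0.000·84.65)²) = √(0.01239 + 0.00000) = 0.111 km
N5–N7: √((-0.002·111.32)² + (0.003·84.65)²) = √(0.04957 + 0.06449) = 0.338 km
N6–N7: √((-0.003·111.32)² + (0.003·84.65)²) = √(0.11153 + 0.06449) = 0.420 km
Closest pair: N1–N5 at 0.085 km.

N1 and N5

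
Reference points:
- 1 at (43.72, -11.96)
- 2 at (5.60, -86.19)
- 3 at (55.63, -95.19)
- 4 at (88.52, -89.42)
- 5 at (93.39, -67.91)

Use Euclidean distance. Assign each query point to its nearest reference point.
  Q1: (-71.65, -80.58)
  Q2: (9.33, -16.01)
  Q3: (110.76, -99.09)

Q1→2; Q2→1; Q3→4

Q1 at (-71.65, -80.58):
  1: √((115.37)² + (68.62)²) = √(13310.2369 + 4708.7044) = 134.23
  2: √((77.25)² + (-5.61)²) = √(5967.5625 + 31.4721) = 77.45
  3: √((127.28)² + (-14.61)²) = √(16200.1984 + 213.4521) = 128.12
  4: √((160.17)² + (-8.84)²) = √(25654.4289 + 78.1456) = 160.41
  5: √((165.04)² + (12.67)²) = √(27238.2016 + 160.5289) = 165.53
  → nearest: 2 (77.45)
Q2 at (9.33, -16.01):
  1: √((34.39)² + (4.05)²) = √(1182.6721 + 16.4025) = 34.63
  2: √((-3.73)² + (-70.18)²) = √(13.9129 + 4925.2324) = 70.28
  3: √((46.30)² + (-79.18)²) = √(2143.6900 + 6269.4724) = 91.72
  4: √((79.19)² + (-73.41)²) = √(6271.0561 + 5389.0281) = 107.98
  5: √((84.06)² + (-51.90)²) = √(7066.0836 + 2693.6100) = 98.79
  → nearest: 1 (34.63)
Q3 at (110.76, -99.09):
  1: √((-67.04)² + (87.13)²) = √(4494.3616 + 7591.6369) = 109.94
  2: √((-105.16)² + (12.90)²) = √(11058.6256 + 166.4100) = 105.95
  3: √((-55.13)² + (3.90)²) = √(3039.3169 + 15.2100) = 55.27
  4: √((-22.24)² + (9.67)²) = √(494.6176 + 93.5089) = 24.25
  5: √((-17.37)² + (31.18)²) = √(301.7169 + 972.1924) = 35.69
  → nearest: 4 (24.25)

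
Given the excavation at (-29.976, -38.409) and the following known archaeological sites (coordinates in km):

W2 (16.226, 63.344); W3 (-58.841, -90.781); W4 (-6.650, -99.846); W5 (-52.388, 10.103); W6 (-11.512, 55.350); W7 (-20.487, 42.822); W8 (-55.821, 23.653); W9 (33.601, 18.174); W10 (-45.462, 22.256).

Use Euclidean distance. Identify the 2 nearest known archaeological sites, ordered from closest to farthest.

W5, W3

Distances from (-29.976, -38.409):
W2: √((46.202)² + (101.753)²) = √(2134.62480 + 10353.67301) = 111.751 km
W3: √((-28.865)² + (-52.372)²) = √(833.18823 + 2742.82638) = 59.800 km
W4: √((23.326)² + (-61.437)²) = √(544.10228 + 3774.50497) = 65.716 km
W5: √((-22.412)² + (48.512)²) = √(502.29774 + 2353.41414) = 53.439 km
W6: √((18.464)² + (93.759)²) = √(340.91930 + 8790.75008) = 95.560 km
W7: √((9.489)² + (81.231)²) = √(90.04112 + 6598.47536) = 81.783 km
W8: √((-25.845)² + (62.062)²) = √(667.96402 + 3851.69184) = 67.228 km
W9: √((63.577)² + (56.583)²) = √(4042.03493 + 3201.63589) = 85.110 km
W10: √((-15.486)² + (60.665)²) = √(239.81620 + 3680.24222) = 62.610 km
Sorted: W5 (53.439 km) < W3 (59.800 km) < W10 (62.610 km) < W4 (65.716 km) < …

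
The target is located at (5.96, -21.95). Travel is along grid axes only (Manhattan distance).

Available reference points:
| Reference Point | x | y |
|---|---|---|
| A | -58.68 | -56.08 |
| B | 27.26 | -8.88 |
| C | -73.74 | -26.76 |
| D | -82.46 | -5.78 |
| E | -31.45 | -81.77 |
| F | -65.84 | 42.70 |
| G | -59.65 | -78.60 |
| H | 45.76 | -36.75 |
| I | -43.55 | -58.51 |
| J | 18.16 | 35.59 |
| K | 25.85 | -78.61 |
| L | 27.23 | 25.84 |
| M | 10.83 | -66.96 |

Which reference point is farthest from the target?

F

Distances from (5.96, -21.95):
A: 98.77
B: 34.37
C: 84.51
D: 104.59
E: 97.23
F: 136.45
G: 122.26
H: 54.60
I: 86.07
J: 69.74
K: 76.55
L: 69.06
M: 49.88
Maximum: F at 136.45.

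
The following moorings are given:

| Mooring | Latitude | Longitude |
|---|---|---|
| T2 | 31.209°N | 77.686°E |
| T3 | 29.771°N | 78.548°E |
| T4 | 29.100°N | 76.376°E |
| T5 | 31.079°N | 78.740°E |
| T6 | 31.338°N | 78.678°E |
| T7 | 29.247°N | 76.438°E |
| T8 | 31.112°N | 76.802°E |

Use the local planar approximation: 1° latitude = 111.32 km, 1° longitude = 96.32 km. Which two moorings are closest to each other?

Pairwise distances:
T2–T3: √((-1.438·111.32)² + (0.862·96.32)²) = √(25625.01731 + 6893.62222) = 180.329 km
T2–T4: √((-2.109·111.32)² + (-1.310·96.32)²) = √(55118.77473 + 15921.19051) = 266.533 km
T2–T5: √((-0.130·111.32)² + (1.054·96.32)²) = √(209.42721 + 10306.57029) = 102.548 km
T2–T6: √((0.129·111.32)² + (0.992·96.32)²) = √(206.21764 + 9129.69548) = 96.623 km
T2–T7: √((-1.962·111.32)² + (-1.248·96.32)²) = √(47702.85821 + 14449.80940) = 249.304 km
T2–T8: √((-0.097·111.32)² + (-0.884·96.32)²) = √(116.59767 + 7249.99117) = 85.829 km
T3–T4: √((-0.671·111.32)² + (-2.172·96.32)²) = √(5579.45059 + 43767.58559) = 222.142 km
T3–T5: √((1.308·111.32)² + (0.192·96.32)²) = √(21201.27032 + 342.00732) = 146.776 km
T3–T6: √((1.567·111.32)² + (0.130·96.32)²) = √(30428.76935 + 156.79047) = 174.887 km
T3–T7: √((-0.524·111.32)² + (-2.110·96.32)²) = √(3402.58489 + 41304.54652) = 211.441 km
T3–T8: √((1.341·111.32)² + (-1.746·96.32)²) = √(22284.55423 + 28282.73645) = 224.872 km
T4–T5: √((1.979·111.32)² + (2.364·96.32)²) = √(48533.09457 + 51847.50859) = 316.829 km
T4–T6: √((2.238·111.32)² + (2.302·96.32)²) = √(62067.82968 + 49163.58980) = 333.514 km
T4–T7: √((0.147·111.32)² + (0.062·96.32)²) = √(267.78181 + 35.66287) = 17.420 km
T4–T8: √((2.012·111.32)² + (0.426·96.32)²) = √(50165.17690 + 1683.65128) = 227.703 km
T5–T6: √((0.259·111.32)² + (-0.062·96.32)²) = √(831.27730 + 35.66287) = 29.444 km
T5–T7: √((-1.832·111.32)² + (-2.302·96.32)²) = √(41590.80573 + 49163.58980) = 301.255 km
T5–T8: √((0.033·111.32)² + (-1.938·96.32)²) = √(13.49504 + 34845.00196) = 186.704 km
T6–T7: √((-2.091·111.32)² + (-2.240·96.32)²) = √(54181.92876 + 46550.99675) = 317.385 km
T6–T8: √((-0.226·111.32)² + (-1.876·96.32)²) = √(632.94107 + 32651.16006) = 182.439 km
T7–T8: √((1.865·111.32)² + (0.364·96.32)²) = √(43102.65950 + 1229.23726) = 210.551 km
Closest pair: T4–T7 at 17.420 km.

T4 and T7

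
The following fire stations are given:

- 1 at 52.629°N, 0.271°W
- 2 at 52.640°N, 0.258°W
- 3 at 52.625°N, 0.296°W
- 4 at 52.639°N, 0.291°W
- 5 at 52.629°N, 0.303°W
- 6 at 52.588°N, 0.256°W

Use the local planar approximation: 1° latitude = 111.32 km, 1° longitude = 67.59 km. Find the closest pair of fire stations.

3 and 5

Pairwise distances:
3–5: √((0.004·111.32)² + (-0.007·67.59)²) = √(0.19827 + 0.22385) = 0.650 km
4–5: √((-0.010·111.32)² + (-0.012·67.59)²) = √(1.23921 + 0.65785) = 1.377 km
1–2: √((0.011·111.32)² + (0.013·67.59)²) = √(1.49945 + 0.77206) = 1.507 km
3–4: √((0.014·111.32)² + (0.005·67.59)²) = √(2.42886 + 0.11421) = 1.595 km
1–3: √((-0.004·111.32)² + (-0.025·67.59)²) = √(0.19827 + 2.85526) = 1.747 km
1–4: √((0.010·111.32)² + (-0.020·67.59)²) = √(1.23921 + 1.82736) = 1.751 km
1–5: √((0.000·111.32)² + (-0.032·67.59)²) = √(0.00000 + 4.67805) = 2.163 km
2–4: √((-0.001·111.32)² + (-0.033·67.59)²) = √(0.01239 + 4.97500) = 2.233 km
2–3: √((-0.015·111.32)² + (-0.038·67.59)²) = √(2.78823 + 6.59678) = 3.063 km
2–5: √((-0.011·111.32)² + (-0.045·67.59)²) = √(1.49945 + 9.25103) = 3.279 km
1–6: √((-0.041·111.32)² + (0.015·67.59)²) = √(20.83119 + 1.02789) = 4.675 km
3–6: √((-0.037·111.32)² + (0.040·67.59)²) = √(16.96484 + 7.30945) = 4.927 km
5–6: √((-0.041·111.32)² + (0.047·67.59)²) = √(20.83119 + 10.09161) = 5.561 km
2–6: √((-0.052·111.32)² + (0.002·67.59)²) = √(33.50835 + 0.01827) = 5.790 km
4–6: √((-0.051·111.32)² + (0.035·67.59)²) = √(32.23196 + 5.59630) = 6.150 km
Closest pair: 3–5 at 0.650 km.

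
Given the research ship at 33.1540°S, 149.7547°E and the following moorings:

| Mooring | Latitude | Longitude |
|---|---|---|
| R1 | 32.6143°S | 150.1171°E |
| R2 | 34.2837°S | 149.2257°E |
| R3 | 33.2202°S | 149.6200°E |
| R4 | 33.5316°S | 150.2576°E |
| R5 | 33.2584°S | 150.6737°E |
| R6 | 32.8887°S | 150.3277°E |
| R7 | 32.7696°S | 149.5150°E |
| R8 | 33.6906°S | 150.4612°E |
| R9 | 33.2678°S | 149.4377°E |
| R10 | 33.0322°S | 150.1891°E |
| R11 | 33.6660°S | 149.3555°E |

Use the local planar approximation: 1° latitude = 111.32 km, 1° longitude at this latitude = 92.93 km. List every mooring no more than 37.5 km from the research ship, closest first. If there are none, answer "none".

R3, R9

Distances from 33.1540°S, 149.7547°E:
R1: √((0.5397·111.32)² + (0.3624·92.93)²) = √(3609.534785 + 1134.196368) = 68.8747 km
R2: √((-1.1297·111.32)² + (-0.5290·92.93)²) = √(15815.125873 + 2416.702650) = 135.0253 km
R3: √((-0.0662·111.32)² + (-0.1347·92.93)²) = √(54.307821 + 156.692087) = 14.5258 km
R4: √((-0.3776·111.32)² + (0.5029·92.93)²) = √(1766.893474 + 2184.113210) = 62.8570 km
R5: √((-0.1044·111.32)² + (0.9190·92.93)²) = √(135.066421 + 7293.616043) = 86.1898 km
R6: √((0.2653·111.32)² + (0.5730·92.93)²) = √(872.209666 + 2835.444286) = 60.8905 km
R7: √((0.3844·111.32)² + (-0.2397·92.93)²) = √(1831.104599 + 496.189926) = 48.2420 km
R8: √((-0.5366·111.32)² + (0.7065·92.93)²) = √(3568.188030 + 4310.584934) = 88.7625 km
R9: √((-0.1138·111.32)² + (-0.3170·92.93)²) = √(160.483697 + 867.821487) = 32.0672 km
R10: √((0.1218·111.32)² + (0.4344·92.93)²) = √(183.840407 + 1629.639368) = 42.5850 km
R11: √((-0.5120·111.32)² + (-0.3992·92.93)²) = √(3248.525777 + 1376.236081) = 68.0056 km
Threshold 37.5 km: R3 (14.5258 km), R9 (32.0672 km) are within range.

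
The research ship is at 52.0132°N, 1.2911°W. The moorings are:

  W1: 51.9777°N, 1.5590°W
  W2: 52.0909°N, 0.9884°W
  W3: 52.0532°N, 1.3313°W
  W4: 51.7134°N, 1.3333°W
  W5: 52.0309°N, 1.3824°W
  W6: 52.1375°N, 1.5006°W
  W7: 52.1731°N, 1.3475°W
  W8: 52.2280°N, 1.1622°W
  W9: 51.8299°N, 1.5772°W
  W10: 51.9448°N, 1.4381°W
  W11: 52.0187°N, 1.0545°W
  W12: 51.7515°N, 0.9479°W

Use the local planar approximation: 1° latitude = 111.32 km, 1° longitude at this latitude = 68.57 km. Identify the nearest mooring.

W3

Distances from 52.0132°N, 1.2911°W:
W1: √((-0.0355·111.32)² + (-0.2679·68.57)²) = √(15.617197 + 337.453336) = 18.7902 km
W2: √((0.0777·111.32)² + (0.3027·68.57)²) = √(74.814957 + 430.817306) = 22.4863 km
W3: √((0.0400·111.32)² + (-0.0402·68.57)²) = √(19.827428 + 7.598369) = 5.2370 km
W4: √((-0.2998·111.32)² + (-0.0422·68.57)²) = √(1113.806255 + 8.373233) = 33.4989 km
W5: √((0.0177·111.32)² + (-0.0913·68.57)²) = √(3.882334 + 39.193122) = 6.5632 km
W6: √((0.1243·111.32)² + (-0.2095·68.57)²) = √(191.464672 + 206.365148) = 19.9457 km
W7: √((0.1599·111.32)² + (-0.0564·68.57)²) = √(316.842421 + 14.956381) = 18.2153 km
W8: √((0.2148·111.32)² + (0.1289·68.57)²) = √(571.761554 + 78.122140) = 25.4928 km
W9: √((-0.1833·111.32)² + (-0.2861·68.57)²) = √(416.362229 + 384.861098) = 28.3059 km
W10: √((-0.0684·111.32)² + (-0.1470·68.57)²) = √(57.977382 + 101.602166) = 12.6325 km
W11: √((0.0055·111.32)² + (0.2366·68.57)²) = √(0.374862 + 263.207209) = 16.2352 km
W12: √((-0.2617·111.32)² + (0.3432·68.57)²) = √(848.699293 + 553.812632) = 37.4501 km
Minimum: W3 at 5.2370 km.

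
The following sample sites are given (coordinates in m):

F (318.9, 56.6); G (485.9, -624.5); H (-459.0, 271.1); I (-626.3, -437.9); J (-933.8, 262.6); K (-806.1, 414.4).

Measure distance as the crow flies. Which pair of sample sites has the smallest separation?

J and K

Pairwise distances:
F–G: 701.3 m
F–H: 806.9 m
F–I: 1066.7 m
F–J: 1269.5 m
F–K: 1180.5 m
G–H: 1301.9 m
G–I: 1127.7 m
G–J: 1674.1 m
G–K: 1657.9 m
H–I: 728.5 m
H–J: 474.9 m
H–K: 375.5 m
I–J: 765.0 m
I–K: 871.1 m
J–K: 198.4 m
Closest pair: J–K at 198.4 m.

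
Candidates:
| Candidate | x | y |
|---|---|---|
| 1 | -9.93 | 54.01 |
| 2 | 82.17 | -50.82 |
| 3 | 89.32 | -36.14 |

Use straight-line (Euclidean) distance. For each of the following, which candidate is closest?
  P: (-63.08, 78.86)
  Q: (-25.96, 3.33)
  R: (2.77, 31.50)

P→1; Q→1; R→1

P at (-63.08, 78.86):
  1: √((53.15)² + (-24.85)²) = √(2824.9225 + 617.5225) = 58.67
  2: √((145.25)² + (-129.68)²) = √(21097.5625 + 16816.9024) = 194.72
  3: √((152.40)² + (-115.00)²) = √(23225.7600 + 13225.0000) = 190.92
  → nearest: 1 (58.67)
Q at (-25.96, 3.33):
  1: √((16.03)² + (50.68)²) = √(256.9609 + 2568.4624) = 53.15
  2: √((108.13)² + (-54.15)²) = √(11692.0969 + 2932.2225) = 120.93
  3: √((115.28)² + (-39.47)²) = √(13289.4784 + 1557.8809) = 121.85
  → nearest: 1 (53.15)
R at (2.77, 31.50):
  1: √((-12.70)² + (22.51)²) = √(161.2900 + 506.7001) = 25.85
  2: √((79.40)² + (-82.32)²) = √(6304.3600 + 6776.5824) = 114.37
  3: √((86.55)² + (-67.64)²) = √(7490.9025 + 4575.1696) = 109.85
  → nearest: 1 (25.85)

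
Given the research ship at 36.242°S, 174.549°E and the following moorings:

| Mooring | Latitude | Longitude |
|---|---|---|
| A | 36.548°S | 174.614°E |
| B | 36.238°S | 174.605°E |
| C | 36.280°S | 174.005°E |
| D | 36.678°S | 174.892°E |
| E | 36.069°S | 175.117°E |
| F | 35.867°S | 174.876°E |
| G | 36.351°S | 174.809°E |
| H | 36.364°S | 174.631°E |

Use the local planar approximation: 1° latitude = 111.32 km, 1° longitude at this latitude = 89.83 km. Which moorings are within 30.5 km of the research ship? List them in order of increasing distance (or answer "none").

Distances from 36.242°S, 174.549°E:
A: √((-0.306·111.32)² + (0.065·89.83)²) = √(1160.35065 + 34.09334) = 34.561 km
B: √((0.004·111.32)² + (0.056·89.83)²) = √(0.19827 + 25.30573) = 5.050 km
C: √((-0.038·111.32)² + (-0.544·89.83)²) = √(17.89425 + 2388.03451) = 49.050 km
D: √((-0.436·111.32)² + (0.343·89.83)²) = √(2355.69670 + 949.36024) = 57.490 km
E: √((0.173·111.32)² + (0.568·89.83)²) = √(370.88443 + 2603.39143) = 54.537 km
F: √((0.375·111.32)² + (0.327·89.83)²) = √(1742.64502 + 862.85596) = 51.044 km
G: √((-0.109·111.32)² + (0.260·89.83)²) = √(147.23104 + 545.49339) = 26.320 km
H: √((-0.122·111.32)² + (0.082·89.83)²) = √(184.44465 + 54.25884) = 15.450 km
Threshold 30.5 km: B (5.050 km), H (15.450 km), G (26.320 km) are within range.

B, H, G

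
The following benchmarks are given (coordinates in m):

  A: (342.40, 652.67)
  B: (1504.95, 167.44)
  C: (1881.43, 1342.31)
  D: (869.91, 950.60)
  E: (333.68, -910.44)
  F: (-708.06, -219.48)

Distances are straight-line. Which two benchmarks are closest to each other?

Pairwise distances:
A–B: 1259.75 m
A–C: 1686.48 m
A–D: 605.83 m
A–E: 1563.13 m
A–F: 1365.32 m
B–C: 1233.72 m
B–D: 1008.27 m
B–E: 1591.76 m
B–F: 2246.58 m
C–D: 1084.72 m
C–E: 2733.21 m
C–F: 3024.01 m
D–E: 1936.75 m
D–F: 1964.45 m
E–F: 1250.06 m
Closest pair: A–D at 605.83 m.

A and D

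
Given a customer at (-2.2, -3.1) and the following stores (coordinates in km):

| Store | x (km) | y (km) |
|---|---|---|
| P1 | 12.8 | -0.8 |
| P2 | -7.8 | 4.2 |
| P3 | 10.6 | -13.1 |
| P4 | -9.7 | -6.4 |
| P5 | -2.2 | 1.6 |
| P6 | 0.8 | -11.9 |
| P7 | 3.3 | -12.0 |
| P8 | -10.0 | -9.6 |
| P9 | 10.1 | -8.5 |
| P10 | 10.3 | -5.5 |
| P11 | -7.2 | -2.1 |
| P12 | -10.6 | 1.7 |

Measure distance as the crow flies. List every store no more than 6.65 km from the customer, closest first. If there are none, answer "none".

Distances from (-2.2, -3.1):
P1: 15.2 km
P2: 9.2 km
P3: 16.2 km
P4: 8.2 km
P5: 4.7 km
P6: 9.3 km
P7: 10.5 km
P8: 10.2 km
P9: 13.4 km
P10: 12.7 km
P11: 5.1 km
P12: 9.7 km
Threshold 6.65 km: P5 (4.7 km), P11 (5.1 km) are within range.

P5, P11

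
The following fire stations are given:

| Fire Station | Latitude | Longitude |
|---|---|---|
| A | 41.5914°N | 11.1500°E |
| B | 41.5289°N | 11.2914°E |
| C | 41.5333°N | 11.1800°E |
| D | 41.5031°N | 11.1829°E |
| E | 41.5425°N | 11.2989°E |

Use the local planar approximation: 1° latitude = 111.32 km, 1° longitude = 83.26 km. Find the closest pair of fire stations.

Pairwise distances:
A–B: √((-0.0625·111.32)² + (0.1414·83.26)²) = √(48.406806 + 138.602681) = 13.6751 km
A–C: √((-0.0581·111.32)² + (0.0300·83.26)²) = √(41.831040 + 6.239005) = 6.9333 km
A–D: √((-0.0883·111.32)² + (0.0329·83.26)²) = √(96.620171 + 7.503512) = 10.2041 km
A–E: √((-0.0489·111.32)² + (0.1489·83.26)²) = √(29.632215 + 153.695874) = 13.5399 km
B–C: √((0.0044·111.32)² + (-0.1114·83.26)²) = √(0.239912 + 86.028667) = 9.2881 km
B–D: √((-0.0258·111.32)² + (-0.1085·83.26)²) = √(8.248706 + 81.607916) = 9.4793 km
B–E: √((0.0136·111.32)² + (0.0075·83.26)²) = √(2.292051 + 0.389938) = 1.6377 km
C–D: √((-0.0302·111.32)² + (0.0029·83.26)²) = √(11.302130 + 0.058300) = 3.3705 km
C–E: √((0.0092·111.32)² + (0.1189·83.26)²) = √(1.048871 + 98.002357) = 9.9524 km
D–E: √((0.0394·111.32)² + (0.1160·83.26)²) = √(19.237066 + 93.280055) = 10.6074 km
Closest pair: B–E at 1.6377 km.

B and E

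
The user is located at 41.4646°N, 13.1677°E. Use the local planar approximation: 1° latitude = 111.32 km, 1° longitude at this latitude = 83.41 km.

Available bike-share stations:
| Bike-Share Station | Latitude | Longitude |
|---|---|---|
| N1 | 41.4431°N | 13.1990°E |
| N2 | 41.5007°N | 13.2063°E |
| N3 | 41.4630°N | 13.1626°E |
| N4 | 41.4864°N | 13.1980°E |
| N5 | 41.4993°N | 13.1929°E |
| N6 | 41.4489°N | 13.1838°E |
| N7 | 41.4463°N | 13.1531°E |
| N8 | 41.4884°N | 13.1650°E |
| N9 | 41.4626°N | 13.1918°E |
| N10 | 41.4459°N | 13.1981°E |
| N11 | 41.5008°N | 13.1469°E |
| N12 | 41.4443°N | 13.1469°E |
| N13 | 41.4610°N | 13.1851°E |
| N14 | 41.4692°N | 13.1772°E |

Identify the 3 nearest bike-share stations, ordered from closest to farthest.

N3, N14, N13

Distances from 41.4646°N, 13.1677°E:
N1: √((-0.0215·111.32)² + (0.0313·83.41)²) = √(5.728268 + 6.815927) = 3.5418 km
N2: √((0.0361·111.32)² + (0.0386·83.41)²) = √(16.149564 + 10.365992) = 5.1493 km
N3: √((-0.0016·111.32)² + (-0.0051·83.41)²) = √(0.031724 + 0.180958) = 0.4612 km
N4: √((0.0218·111.32)² + (0.0303·83.41)²) = √(5.889242 + 6.387362) = 3.5038 km
N5: √((0.0347·111.32)² + (0.0252·83.41)²) = √(14.921255 + 4.418118) = 4.3977 km
N6: √((-0.0157·111.32)² + (0.0161·83.41)²) = √(3.054539 + 1.803383) = 2.2041 km
N7: √((-0.0183·111.32)² + (-0.0146·83.41)²) = √(4.150005 + 1.483003) = 2.3734 km
N8: √((0.0238·111.32)² + (-0.0027·83.41)²) = √(7.019405 + 0.050718) = 2.6590 km
N9: √((-0.0020·111.32)² + (0.0241·83.41)²) = √(0.049569 + 4.040828) = 2.0225 km
N10: √((-0.0187·111.32)² + (0.0304·83.41)²) = √(4.333408 + 6.429592) = 3.2807 km
N11: √((0.0362·111.32)² + (-0.0208·83.41)²) = √(16.239159 + 3.009975) = 4.3874 km
N12: √((-0.0203·111.32)² + (-0.0208·83.41)²) = √(5.106678 + 3.009975) = 2.8490 km
N13: √((-0.0036·111.32)² + (0.0174·83.41)²) = √(0.160602 + 2.106370) = 1.5056 km
N14: √((0.0046·111.32)² + (0.0095·83.41)²) = √(0.262218 + 0.627890) = 0.9435 km
Sorted: N3 (0.4612 km) < N14 (0.9435 km) < N13 (1.5056 km) < N9 (2.0225 km) < N6 (2.2041 km) < …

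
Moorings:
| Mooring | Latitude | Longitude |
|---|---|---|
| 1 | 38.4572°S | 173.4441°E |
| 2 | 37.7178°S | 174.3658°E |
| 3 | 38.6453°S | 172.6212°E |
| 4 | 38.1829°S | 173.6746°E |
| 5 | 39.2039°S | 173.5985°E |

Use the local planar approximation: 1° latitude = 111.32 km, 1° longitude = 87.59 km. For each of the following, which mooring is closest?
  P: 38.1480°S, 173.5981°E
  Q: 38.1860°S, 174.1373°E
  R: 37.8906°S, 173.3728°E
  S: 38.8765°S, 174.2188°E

P→4; Q→4; R→4; S→5

P at 38.1480°S, 173.5981°E:
  1: √((-0.3092·111.32)² + (-0.1540·87.59)²) = √(1184.746313 + 181.949344) = 36.9688 km
  2: √((0.4302·111.32)² + (0.7677·87.59)²) = √(2293.439074 + 4521.599935) = 82.5532 km
  3: √((-0.4973·111.32)² + (-0.9769·87.59)²) = √(3064.667154 + 7321.655186) = 101.9133 km
  4: √((-0.0349·111.32)² + (0.0765·87.59)²) = √(15.093753 + 44.898509) = 7.7455 km
  5: √((-1.0559·111.32)² + (0.0004·87.59)²) = √(13816.307011 + 0.001228) = 117.5428 km
  → nearest: 4 (7.7455 km)
Q at 38.1860°S, 174.1373°E:
  1: √((-0.2712·111.32)² + (-0.6932·87.59)²) = √(911.435134 + 3686.601206) = 67.8088 km
  2: √((0.4682·111.32)² + (0.2285·87.59)²) = √(2716.496902 + 400.572805) = 55.8307 km
  3: √((-0.4593·111.32)² + (-1.5161·87.59)²) = √(2614.202864 + 17634.564877) = 142.2982 km
  4: √((0.0031·111.32)² + (-0.4627·87.59)²) = √(0.119088 + 1642.510111) = 40.5294 km
  5: √((-1.0179·111.32)² + (-0.5388·87.59)²) = √(12839.751664 + 2227.225687) = 122.7476 km
  → nearest: 4 (40.5294 km)
R at 37.8906°S, 173.3728°E:
  1: √((-0.5666·111.32)² + (0.0713·87.59)²) = √(3978.318375 + 39.002111) = 63.3823 km
  2: √((0.1728·111.32)² + (0.9930·87.59)²) = √(370.027389 + 7564.975915) = 89.0786 km
  3: √((-0.7547·111.32)² + (-0.7516·87.59)²) = √(7058.218446 + 4333.937016) = 106.7340 km
  4: √((-0.2923·111.32)² + (0.3018·87.59)²) = √(1058.775848 + 698.791355) = 41.9233 km
  5: √((-1.3133·111.32)² + (0.2257·87.59)²) = √(21373.432986 + 390.815852) = 147.5271 km
  → nearest: 4 (41.9233 km)
S at 38.8765°S, 174.2188°E:
  1: √((0.4193·111.32)² + (-0.7747·87.59)²) = √(2178.693412 + 4604.433072) = 82.3597 km
  2: √((1.1587·111.32)² + (0.1470·87.59)²) = √(16637.513055 + 165.784423) = 129.6275 km
  3: √((0.2312·111.32)² + (-1.5976·87.59)²) = √(662.402640 + 19581.463905) = 142.2809 km
  4: √((0.6936·111.32)² + (-0.5442·87.59)²) = √(5961.623762 + 2272.093125) = 90.7398 km
  5: √((-0.3274·111.32)² + (-0.6203·87.59)²) = √(1328.323162 + 2951.974591) = 65.4240 km
  → nearest: 5 (65.4240 km)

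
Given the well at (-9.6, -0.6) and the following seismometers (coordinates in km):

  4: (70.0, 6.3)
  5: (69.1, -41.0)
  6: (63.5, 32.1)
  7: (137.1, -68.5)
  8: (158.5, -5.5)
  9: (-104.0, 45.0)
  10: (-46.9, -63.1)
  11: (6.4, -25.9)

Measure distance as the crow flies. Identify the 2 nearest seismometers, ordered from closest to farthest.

Distances from (-9.6, -0.6):
4: 79.9 km
5: 88.5 km
6: 80.1 km
7: 161.7 km
8: 168.2 km
9: 104.8 km
10: 72.8 km
11: 29.9 km
Sorted: 11 (29.9 km) < 10 (72.8 km) < 4 (79.9 km) < 6 (80.1 km) < …

11, 10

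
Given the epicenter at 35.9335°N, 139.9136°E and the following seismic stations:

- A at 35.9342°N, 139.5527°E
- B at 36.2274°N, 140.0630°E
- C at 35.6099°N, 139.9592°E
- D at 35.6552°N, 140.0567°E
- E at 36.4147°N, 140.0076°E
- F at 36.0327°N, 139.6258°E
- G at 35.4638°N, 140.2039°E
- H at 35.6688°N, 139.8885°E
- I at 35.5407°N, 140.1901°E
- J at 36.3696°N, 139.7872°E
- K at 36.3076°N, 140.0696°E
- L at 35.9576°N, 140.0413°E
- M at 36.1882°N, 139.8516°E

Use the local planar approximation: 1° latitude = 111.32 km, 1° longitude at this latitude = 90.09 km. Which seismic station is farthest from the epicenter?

G

Distances from 35.9335°N, 139.9136°E:
A: √((0.0007·111.32)² + (-0.3609·90.09)²) = √(0.006072 + 1057.126447) = 32.5136 km
B: √((0.2939·111.32)² + (0.1494·90.09)²) = √(1070.398686 + 181.156687) = 35.3773 km
C: √((-0.3236·111.32)² + (0.0456·90.09)²) = √(1297.667480 + 16.876518) = 36.2566 km
D: √((-0.2783·111.32)² + (0.1431·90.09)²) = √(959.782458 + 166.200544) = 33.5557 km
E: √((0.4812·111.32)² + (0.0940·90.09)²) = √(2869.443202 + 71.714815) = 54.2324 km
F: √((0.0992·111.32)² + (-0.2878·90.09)²) = √(121.946612 + 672.256102) = 28.1816 km
G: √((-0.4697·111.32)² + (0.2903·90.09)²) = √(2733.930787 + 683.986052) = 58.4630 km
H: √((-0.2647·111.32)² + (-0.0251·90.09)²) = √(868.268965 + 5.113292) = 29.5530 km
I: √((-0.3928·111.32)² + (0.2765·90.09)²) = √(1912.006452 + 620.502371) = 50.3240 km
J: √((0.4361·111.32)² + (-0.1264·90.09)²) = √(2356.777420 + 129.672332) = 49.8643 km
K: √((0.3741·111.32)² + (0.1560·90.09)²) = √(1734.290367 + 197.516040) = 43.9523 km
L: √((0.0241·111.32)² + (0.1277·90.09)²) = √(7.197480 + 132.353359) = 11.8132 km
M: √((0.2547·111.32)² + (-0.0620·90.09)²) = √(803.904177 + 31.198704) = 28.8981 km
Maximum: G at 58.4630 km.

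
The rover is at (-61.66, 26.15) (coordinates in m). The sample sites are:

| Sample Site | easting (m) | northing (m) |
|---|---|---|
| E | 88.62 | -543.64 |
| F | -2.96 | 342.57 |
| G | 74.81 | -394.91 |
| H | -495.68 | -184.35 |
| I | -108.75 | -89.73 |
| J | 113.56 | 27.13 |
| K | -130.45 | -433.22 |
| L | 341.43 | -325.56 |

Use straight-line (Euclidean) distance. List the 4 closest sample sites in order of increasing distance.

Distances from (-61.66, 26.15):
E: √((150.28)² + (-569.79)²) = √(22584.0784 + 324660.6441) = 589.27 m
F: √((58.70)² + (316.42)²) = √(3445.6900 + 100121.6164) = 321.82 m
G: √((136.47)² + (-421.06)²) = √(18624.0609 + 177291.5236) = 442.62 m
H: √((-434.02)² + (-210.50)²) = √(188373.3604 + 44310.2500) = 482.37 m
I: √((-47.09)² + (-115.88)²) = √(2217.4681 + 13428.1744) = 125.08 m
J: √((175.22)² + (0.98)²) = √(30702.0484 + 0.9604) = 175.22 m
K: √((-68.79)² + (-459.37)²) = √(4732.0641 + 211020.7969) = 464.49 m
L: √((403.09)² + (-351.71)²) = √(162481.5481 + 123699.9241) = 534.96 m
Sorted: I (125.08 m) < J (175.22 m) < F (321.82 m) < G (442.62 m) < K (464.49 m) < H (482.37 m) < …

I, J, F, G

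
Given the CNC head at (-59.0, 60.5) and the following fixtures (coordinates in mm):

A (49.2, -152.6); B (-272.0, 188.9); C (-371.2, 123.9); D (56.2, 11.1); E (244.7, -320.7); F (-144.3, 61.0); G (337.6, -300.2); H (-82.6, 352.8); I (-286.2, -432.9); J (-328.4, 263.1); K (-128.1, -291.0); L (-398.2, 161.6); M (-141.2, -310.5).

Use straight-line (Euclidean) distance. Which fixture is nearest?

Distances from (-59.0, 60.5):
A: 239.0 mm
B: 248.7 mm
C: 318.6 mm
D: 125.3 mm
E: 487.4 mm
F: 85.3 mm
G: 536.1 mm
H: 293.3 mm
I: 543.2 mm
J: 337.1 mm
K: 358.2 mm
L: 353.9 mm
M: 380.0 mm
Minimum: F at 85.3 mm.

F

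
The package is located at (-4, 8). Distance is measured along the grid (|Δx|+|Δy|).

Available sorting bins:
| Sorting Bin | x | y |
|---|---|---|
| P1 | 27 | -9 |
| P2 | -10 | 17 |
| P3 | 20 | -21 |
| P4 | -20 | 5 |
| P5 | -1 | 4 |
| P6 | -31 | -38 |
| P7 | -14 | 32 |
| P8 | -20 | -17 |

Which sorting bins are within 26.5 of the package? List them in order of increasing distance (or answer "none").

P5, P2, P4

Distances from (-4, 8):
P1: |31| + |-17| = 31 + 17 = 48
P2: |-6| + |9| = 6 + 9 = 15
P3: |24| + |-29| = 24 + 29 = 53
P4: |-16| + |-3| = 16 + 3 = 19
P5: |3| + |-4| = 3 + 4 = 7
P6: |-27| + |-46| = 27 + 46 = 73
P7: |-10| + |24| = 10 + 24 = 34
P8: |-16| + |-25| = 16 + 25 = 41
Threshold 26.5: P5 (7), P2 (15), P4 (19) are within range.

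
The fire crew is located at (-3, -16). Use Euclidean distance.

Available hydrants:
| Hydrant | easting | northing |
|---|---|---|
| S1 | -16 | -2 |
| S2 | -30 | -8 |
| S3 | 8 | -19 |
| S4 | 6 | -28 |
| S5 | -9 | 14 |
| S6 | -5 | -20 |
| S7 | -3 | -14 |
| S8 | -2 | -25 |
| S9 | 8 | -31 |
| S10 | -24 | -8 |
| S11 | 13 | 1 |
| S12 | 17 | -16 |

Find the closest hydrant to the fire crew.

S7

Distances from (-3, -16):
S1: 19.1
S2: 28.2
S3: 11.4
S4: 15.0
S5: 30.6
S6: 4.5
S7: 2.0
S8: 9.1
S9: 18.6
S10: 22.5
S11: 23.3
S12: 20.0
Minimum: S7 at 2.0.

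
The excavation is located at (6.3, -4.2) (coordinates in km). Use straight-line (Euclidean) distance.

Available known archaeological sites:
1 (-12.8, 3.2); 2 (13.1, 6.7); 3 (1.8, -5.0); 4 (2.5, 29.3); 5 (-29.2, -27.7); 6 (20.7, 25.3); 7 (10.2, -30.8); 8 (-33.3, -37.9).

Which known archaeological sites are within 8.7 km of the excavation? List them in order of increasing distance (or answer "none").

3

Distances from (6.3, -4.2):
1: √((-19.1)² + (7.4)²) = √(364.810 + 54.760) = 20.5 km
2: √((6.8)² + (10.9)²) = √(46.240 + 118.810) = 12.8 km
3: √((-4.5)² + (-0.8)²) = √(20.250 + 0.640) = 4.6 km
4: √((-3.8)² + (33.5)²) = √(14.440 + 1122.250) = 33.7 km
5: √((-35.5)² + (-23.5)²) = √(1260.250 + 552.250) = 42.6 km
6: √((14.4)² + (29.5)²) = √(207.360 + 870.250) = 32.8 km
7: √((3.9)² + (-26.6)²) = √(15.210 + 707.560) = 26.9 km
8: √((-39.6)² + (-33.7)²) = √(1568.160 + 1135.690) = 52.0 km
Threshold 8.7 km: 3 (4.6 km) is within range.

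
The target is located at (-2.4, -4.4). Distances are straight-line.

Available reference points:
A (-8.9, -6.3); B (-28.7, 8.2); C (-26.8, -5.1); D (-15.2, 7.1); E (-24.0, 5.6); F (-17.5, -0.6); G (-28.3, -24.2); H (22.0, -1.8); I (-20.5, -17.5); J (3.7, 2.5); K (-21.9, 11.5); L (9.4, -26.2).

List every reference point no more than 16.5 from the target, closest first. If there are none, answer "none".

Distances from (-2.4, -4.4):
A: √((-6.5)² + (-1.9)²) = √(42.250 + 3.610) = 6.8
B: √((-26.3)² + (12.6)²) = √(691.690 + 158.760) = 29.2
C: √((-24.4)² + (-0.7)²) = √(595.360 + 0.490) = 24.4
D: √((-12.8)² + (11.5)²) = √(163.840 + 132.250) = 17.2
E: √((-21.6)² + (10.0)²) = √(466.560 + 100.000) = 23.8
F: √((-15.1)² + (3.8)²) = √(228.010 + 14.440) = 15.6
G: √((-25.9)² + (-19.8)²) = √(670.810 + 392.040) = 32.6
H: √((24.4)² + (2.6)²) = √(595.360 + 6.760) = 24.5
I: √((-18.1)² + (-13.1)²) = √(327.610 + 171.610) = 22.3
J: √((6.1)² + (6.9)²) = √(37.210 + 47.610) = 9.2
K: √((-19.5)² + (15.9)²) = √(380.250 + 252.810) = 25.2
L: √((11.8)² + (-21.8)²) = √(139.240 + 475.240) = 24.8
Threshold 16.5: A (6.8), J (9.2), F (15.6) are within range.

A, J, F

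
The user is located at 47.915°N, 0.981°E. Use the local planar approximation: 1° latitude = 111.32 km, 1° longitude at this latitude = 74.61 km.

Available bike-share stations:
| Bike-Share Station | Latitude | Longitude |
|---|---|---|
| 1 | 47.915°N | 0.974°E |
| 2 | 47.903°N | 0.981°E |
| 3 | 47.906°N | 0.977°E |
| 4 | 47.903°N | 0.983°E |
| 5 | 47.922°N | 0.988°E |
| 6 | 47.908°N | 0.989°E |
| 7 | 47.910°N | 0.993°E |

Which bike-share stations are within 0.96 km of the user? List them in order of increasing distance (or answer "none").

1, 5

Distances from 47.915°N, 0.981°E:
1: 0.522 km
2: 1.336 km
3: 1.045 km
4: 1.344 km
5: 0.938 km
6: 0.982 km
7: 1.054 km
Threshold 0.96 km: 1 (0.522 km), 5 (0.938 km) are within range.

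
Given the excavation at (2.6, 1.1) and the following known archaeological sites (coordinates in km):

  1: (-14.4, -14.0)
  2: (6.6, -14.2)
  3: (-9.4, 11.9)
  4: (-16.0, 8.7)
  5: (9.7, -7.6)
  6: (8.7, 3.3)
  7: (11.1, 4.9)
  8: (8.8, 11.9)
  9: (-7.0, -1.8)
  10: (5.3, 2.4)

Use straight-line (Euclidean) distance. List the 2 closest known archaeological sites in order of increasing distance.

Distances from (2.6, 1.1):
1: 22.7 km
2: 15.8 km
3: 16.1 km
4: 20.1 km
5: 11.2 km
6: 6.5 km
7: 9.3 km
8: 12.5 km
9: 10.0 km
10: 3.0 km
Sorted: 10 (3.0 km) < 6 (6.5 km) < 7 (9.3 km) < 9 (10.0 km) < …

10, 6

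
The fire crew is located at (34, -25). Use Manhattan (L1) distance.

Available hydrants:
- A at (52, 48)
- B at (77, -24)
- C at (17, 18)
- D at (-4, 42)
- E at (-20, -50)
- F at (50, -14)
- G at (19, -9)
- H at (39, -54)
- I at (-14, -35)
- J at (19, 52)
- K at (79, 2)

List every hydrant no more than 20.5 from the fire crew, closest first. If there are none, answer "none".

none

Distances from (34, -25):
A: |18| + |73| = 18 + 73 = 91
B: |43| + |1| = 43 + 1 = 44
C: |-17| + |43| = 17 + 43 = 60
D: |-38| + |67| = 38 + 67 = 105
E: |-54| + |-25| = 54 + 25 = 79
F: |16| + |11| = 16 + 11 = 27
G: |-15| + |16| = 15 + 16 = 31
H: |5| + |-29| = 5 + 29 = 34
I: |-48| + |-10| = 48 + 10 = 58
J: |-15| + |77| = 15 + 77 = 92
K: |45| + |27| = 45 + 27 = 72
Threshold 20.5: none within range.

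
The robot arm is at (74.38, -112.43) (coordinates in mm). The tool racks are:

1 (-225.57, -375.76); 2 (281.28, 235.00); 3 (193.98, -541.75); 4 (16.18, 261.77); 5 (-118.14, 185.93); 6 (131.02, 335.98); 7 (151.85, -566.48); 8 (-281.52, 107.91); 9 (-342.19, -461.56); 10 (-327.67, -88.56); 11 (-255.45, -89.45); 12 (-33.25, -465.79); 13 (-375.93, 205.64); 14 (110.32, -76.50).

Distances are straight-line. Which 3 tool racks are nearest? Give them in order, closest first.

14, 11, 5

Distances from (74.38, -112.43):
1: √((-299.95)² + (-263.33)²) = √(89970.0025 + 69342.6889) = 399.14 mm
2: √((206.90)² + (347.43)²) = √(42807.6100 + 120707.6049) = 404.37 mm
3: √((119.60)² + (-429.32)²) = √(14304.1600 + 184315.6624) = 445.67 mm
4: √((-58.20)² + (374.20)²) = √(3387.2400 + 140025.6400) = 378.70 mm
5: √((-192.52)² + (298.36)²) = √(37063.9504 + 89018.6896) = 355.08 mm
6: √((56.64)² + (448.41)²) = √(3208.0896 + 201071.5281) = 451.97 mm
7: √((77.47)² + (-454.05)²) = √(6001.6009 + 206161.4025) = 460.61 mm
8: √((-355.90)² + (220.34)²) = √(126664.8100 + 48549.7156) = 418.59 mm
9: √((-416.57)² + (-349.13)²) = √(173530.5649 + 121891.7569) = 543.53 mm
10: √((-402.05)² + (23.87)²) = √(161644.2025 + 569.7769) = 402.76 mm
11: √((-329.83)² + (22.98)²) = √(108787.8289 + 528.0804) = 330.63 mm
12: √((-107.63)² + (-353.36)²) = √(11584.2169 + 124863.2896) = 369.39 mm
13: √((-450.31)² + (318.07)²) = √(202779.0961 + 101168.5249) = 551.31 mm
14: √((35.94)² + (35.93)²) = √(1291.6836 + 1290.9649) = 50.82 mm
Sorted: 14 (50.82 mm) < 11 (330.63 mm) < 5 (355.08 mm) < 12 (369.39 mm) < 4 (378.70 mm) < …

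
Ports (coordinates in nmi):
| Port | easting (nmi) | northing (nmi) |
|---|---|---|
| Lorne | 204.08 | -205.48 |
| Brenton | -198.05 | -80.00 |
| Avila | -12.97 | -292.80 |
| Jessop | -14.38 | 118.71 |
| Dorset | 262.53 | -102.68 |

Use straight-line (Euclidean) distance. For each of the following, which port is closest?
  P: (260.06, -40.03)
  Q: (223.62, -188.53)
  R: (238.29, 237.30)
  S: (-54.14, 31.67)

P at (260.06, -40.03):
  Lorne: √((-55.98)² + (-165.45)²) = √(3133.7604 + 27373.7025) = 174.66 nmi
  Brenton: √((-458.11)² + (-39.97)²) = √(209864.7721 + 1597.6009) = 459.85 nmi
  Avila: √((-273.03)² + (-252.77)²) = √(74545.3809 + 63892.6729) = 372.07 nmi
  Jessop: √((-274.44)² + (158.74)²) = √(75317.3136 + 25198.3876) = 317.04 nmi
  Dorset: √((2.47)² + (-62.65)²) = √(6.1009 + 3925.0225) = 62.70 nmi
  → nearest: Dorset (62.70 nmi)
Q at (223.62, -188.53):
  Lorne: √((-19.54)² + (-16.95)²) = √(381.8116 + 287.3025) = 25.87 nmi
  Brenton: √((-421.67)² + (108.53)²) = √(177805.5889 + 11778.7609) = 435.41 nmi
  Avila: √((-236.59)² + (-104.27)²) = √(55974.8281 + 10872.2329) = 258.55 nmi
  Jessop: √((-238.00)² + (307.24)²) = √(56644.0000 + 94396.4176) = 388.64 nmi
  Dorset: √((38.91)² + (85.85)²) = √(1513.9881 + 7370.2225) = 94.26 nmi
  → nearest: Lorne (25.87 nmi)
R at (238.29, 237.30):
  Lorne: √((-34.21)² + (-442.78)²) = √(1170.3241 + 196054.1284) = 444.10 nmi
  Brenton: √((-436.34)² + (-317.30)²) = √(190392.5956 + 100679.2900) = 539.51 nmi
  Avila: √((-251.26)² + (-530.10)²) = √(63131.5876 + 281006.0100) = 586.63 nmi
  Jessop: √((-252.67)² + (-118.59)²) = √(63842.1289 + 14063.5881) = 279.12 nmi
  Dorset: √((24.24)² + (-339.98)²) = √(587.5776 + 115586.4004) = 340.84 nmi
  → nearest: Jessop (279.12 nmi)
S at (-54.14, 31.67):
  Lorne: √((258.22)² + (-237.15)²) = √(66677.5684 + 56240.1225) = 350.60 nmi
  Brenton: √((-143.91)² + (-111.67)²) = √(20710.0881 + 12470.1889) = 182.15 nmi
  Avila: √((41.17)² + (-324.47)²) = √(1694.9689 + 105280.7809) = 327.07 nmi
  Jessop: √((39.76)² + (87.04)²) = √(1580.8576 + 7575.9616) = 95.69 nmi
  Dorset: √((316.67)² + (-134.35)²) = √(100279.8889 + 18049.9225) = 343.99 nmi
  → nearest: Jessop (95.69 nmi)

P→Dorset; Q→Lorne; R→Jessop; S→Jessop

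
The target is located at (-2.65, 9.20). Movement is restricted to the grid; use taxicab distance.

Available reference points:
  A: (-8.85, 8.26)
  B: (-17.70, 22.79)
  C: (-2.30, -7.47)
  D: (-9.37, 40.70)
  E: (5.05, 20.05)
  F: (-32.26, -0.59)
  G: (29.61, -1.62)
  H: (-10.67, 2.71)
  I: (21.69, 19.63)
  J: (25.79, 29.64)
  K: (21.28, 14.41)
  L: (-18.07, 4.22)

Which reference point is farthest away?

Distances from (-2.65, 9.20):
A: 7.14
B: 28.64
C: 17.02
D: 38.22
E: 18.55
F: 39.40
G: 43.08
H: 14.51
I: 34.77
J: 48.88
K: 29.14
L: 20.40
Maximum: J at 48.88.

J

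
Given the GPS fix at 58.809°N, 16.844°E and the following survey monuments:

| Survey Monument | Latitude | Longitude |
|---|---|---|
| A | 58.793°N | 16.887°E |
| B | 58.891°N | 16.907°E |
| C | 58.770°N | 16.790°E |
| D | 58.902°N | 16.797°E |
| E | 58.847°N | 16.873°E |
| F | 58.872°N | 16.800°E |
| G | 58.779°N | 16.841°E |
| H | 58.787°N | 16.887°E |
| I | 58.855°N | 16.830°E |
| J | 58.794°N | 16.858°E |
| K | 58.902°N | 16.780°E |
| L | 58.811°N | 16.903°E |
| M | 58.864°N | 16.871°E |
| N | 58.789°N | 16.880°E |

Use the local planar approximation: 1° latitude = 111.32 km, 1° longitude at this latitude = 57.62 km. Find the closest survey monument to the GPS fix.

Distances from 58.809°N, 16.844°E:
A: √((-0.016·111.32)² + (0.043·57.62)²) = √(3.17239 + 6.13880) = 3.051 km
B: √((0.082·111.32)² + (0.063·57.62)²) = √(83.32477 + 13.17734) = 9.824 km
C: √((-0.039·111.32)² + (-0.054·57.62)²) = √(18.84845 + 9.68131) = 5.341 km
D: √((0.093·111.32)² + (-0.047·57.62)²) = √(107.17964 + 7.33402) = 10.701 km
E: √((0.038·111.32)² + (0.029·57.62)²) = √(17.89425 + 2.79217) = 4.548 km
F: √((0.063·111.32)² + (-0.044·57.62)²) = √(49.18441 + 6.42764) = 7.457 km
G: √((-0.030·111.32)² + (-0.003·57.62)²) = √(11.15293 + 0.02988) = 3.344 km
H: √((-0.022·111.32)² + (0.043·57.62)²) = √(5.99780 + 6.13880) = 3.484 km
I: √((0.046·111.32)² + (-0.014·57.62)²) = √(26.22177 + 0.65073) = 5.184 km
J: √((-0.015·111.32)² + (0.014·57.62)²) = √(2.78823 + 0.65073) = 1.854 km
K: √((0.093·111.32)² + (-0.064·57.62)²) = √(107.17964 + 13.59898) = 10.990 km
L: √((0.002·111.32)² + (0.059·57.62)²) = √(0.04957 + 11.55714) = 3.407 km
M: √((0.055·111.32)² + (0.027·57.62)²) = √(37.48623 + 2.42033) = 6.317 km
N: √((-0.020·111.32)² + (0.036·57.62)²) = √(4.95686 + 4.30280) = 3.043 km
Minimum: J at 1.854 km.

J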